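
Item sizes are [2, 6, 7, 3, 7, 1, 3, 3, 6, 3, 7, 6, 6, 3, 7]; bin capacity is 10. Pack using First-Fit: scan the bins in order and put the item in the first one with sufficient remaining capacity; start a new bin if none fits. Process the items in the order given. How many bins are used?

8

bin 1: place 2, 8 left
bin 1: place 6, 2 left
bin 2: place 7, 3 left
bin 2: place 3, 0 left
bin 3: place 7, 3 left
bin 1: place 1, 1 left
bin 3: place 3, 0 left
bin 4: place 3, 7 left
bin 4: place 6, 1 left
bin 5: place 3, 7 left
bin 5: place 7, 0 left
bin 6: place 6, 4 left
bin 7: place 6, 4 left
bin 6: place 3, 1 left
bin 8: place 7, 3 left
Final bins: [2,6,1] [7,3] [7,3] [3,6] [3,7] [6,3] [6] [7].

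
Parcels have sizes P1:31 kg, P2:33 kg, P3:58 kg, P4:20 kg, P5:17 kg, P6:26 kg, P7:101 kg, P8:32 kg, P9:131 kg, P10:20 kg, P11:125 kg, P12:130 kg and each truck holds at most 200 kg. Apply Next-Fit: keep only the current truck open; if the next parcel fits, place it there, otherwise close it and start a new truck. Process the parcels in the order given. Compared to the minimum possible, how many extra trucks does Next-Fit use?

Next-Fit: [31,33,58,20,17,26] [101,32] [131,20] [125] [130] → 5 trucks.
Total size 724 kg; any packing needs at least ⌈724/200⌉ = 4 trucks.
An optimal packing achieves that bound: [131,58] [130,33,32] [125,31,26,17] [101,20,20] → 4 trucks.
Excess: 5 − 4 = 1.

1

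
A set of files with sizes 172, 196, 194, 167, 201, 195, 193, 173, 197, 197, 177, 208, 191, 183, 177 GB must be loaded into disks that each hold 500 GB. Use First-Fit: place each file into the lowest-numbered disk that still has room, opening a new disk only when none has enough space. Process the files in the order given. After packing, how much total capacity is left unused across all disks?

Put 172 GB in disk 1; 328 GB remain.
Put 196 GB in disk 1; 132 GB remain.
Put 194 GB in disk 2; 306 GB remain.
Put 167 GB in disk 2; 139 GB remain.
Put 201 GB in disk 3; 299 GB remain.
Put 195 GB in disk 3; 104 GB remain.
Put 193 GB in disk 4; 307 GB remain.
Put 173 GB in disk 4; 134 GB remain.
Put 197 GB in disk 5; 303 GB remain.
Put 197 GB in disk 5; 106 GB remain.
Put 177 GB in disk 6; 323 GB remain.
Put 208 GB in disk 6; 115 GB remain.
Put 191 GB in disk 7; 309 GB remain.
Put 183 GB in disk 7; 126 GB remain.
Put 177 GB in disk 8; 323 GB remain.
8 disks × 500 GB = 4000 GB; used 2821 GB; unused 1179 GB.

1179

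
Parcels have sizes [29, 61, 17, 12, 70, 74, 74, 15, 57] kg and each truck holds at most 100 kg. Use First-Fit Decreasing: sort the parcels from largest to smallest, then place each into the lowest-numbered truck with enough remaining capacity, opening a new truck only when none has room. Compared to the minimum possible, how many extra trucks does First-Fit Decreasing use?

First-Fit Decreasing: [74,17] [74,15] [70,29] [61,12] [57] → 5 trucks.
Total size 409 kg; any packing needs at least ⌈409/100⌉ = 5 trucks.
So 5 is already optimal.

0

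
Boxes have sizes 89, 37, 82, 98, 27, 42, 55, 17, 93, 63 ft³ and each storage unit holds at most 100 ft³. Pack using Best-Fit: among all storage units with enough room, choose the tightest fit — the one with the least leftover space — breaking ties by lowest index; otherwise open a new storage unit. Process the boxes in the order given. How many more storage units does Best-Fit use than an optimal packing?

0

Best-Fit: [89] [37,27] [82,17] [98] [42,55] [93] [63] → 7 storage units.
Total size 603 ft³; any packing needs at least ⌈603/100⌉ = 7 storage units.
So 7 is already optimal.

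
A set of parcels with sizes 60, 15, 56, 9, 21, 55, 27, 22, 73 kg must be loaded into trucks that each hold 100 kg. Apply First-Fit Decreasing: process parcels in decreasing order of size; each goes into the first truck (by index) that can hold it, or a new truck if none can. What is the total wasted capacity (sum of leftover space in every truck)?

Sorted descending: 73, 60, 56, 55, 27, 22, 21, 15, 9.
Put 73 kg in truck 1; 27 kg remain.
Put 60 kg in truck 2; 40 kg remain.
Put 56 kg in truck 3; 44 kg remain.
Put 55 kg in truck 4; 45 kg remain.
Put 27 kg in truck 1; 0 kg remain.
Put 22 kg in truck 2; 18 kg remain.
Put 21 kg in truck 3; 23 kg remain.
Put 15 kg in truck 2; 3 kg remain.
Put 9 kg in truck 3; 14 kg remain.
4 trucks × 100 kg = 400 kg; used 338 kg; unused 62 kg.

62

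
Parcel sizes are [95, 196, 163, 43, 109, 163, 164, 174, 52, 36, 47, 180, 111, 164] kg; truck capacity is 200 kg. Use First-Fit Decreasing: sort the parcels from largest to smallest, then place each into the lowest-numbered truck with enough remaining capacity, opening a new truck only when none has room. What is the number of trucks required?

Sorted descending: 196, 180, 174, 164, 164, 163, 163, 111, 109, 95, 52, 47, 43, 36.
truck 1: place 196 kg, 4 kg left
truck 2: place 180 kg, 20 kg left
truck 3: place 174 kg, 26 kg left
truck 4: place 164 kg, 36 kg left
truck 5: place 164 kg, 36 kg left
truck 6: place 163 kg, 37 kg left
truck 7: place 163 kg, 37 kg left
truck 8: place 111 kg, 89 kg left
truck 9: place 109 kg, 91 kg left
truck 10: place 95 kg, 105 kg left
truck 8: place 52 kg, 37 kg left
truck 9: place 47 kg, 44 kg left
truck 9: place 43 kg, 1 kg left
truck 4: place 36 kg, 0 kg left
Final trucks: [196] [180] [174] [164,36] [164] [163] [163] [111,52] [109,47,43] [95].

10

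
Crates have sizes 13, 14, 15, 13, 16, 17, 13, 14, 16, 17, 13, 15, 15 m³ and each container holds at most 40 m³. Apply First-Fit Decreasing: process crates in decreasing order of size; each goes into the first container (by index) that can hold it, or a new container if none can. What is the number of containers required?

6

Sorted descending: 17, 17, 16, 16, 15, 15, 15, 14, 14, 13, 13, 13, 13.
17 m³ → container 1 (remaining 23 m³)
17 m³ → container 1 (remaining 6 m³)
16 m³ → container 2 (remaining 24 m³)
16 m³ → container 2 (remaining 8 m³)
15 m³ → container 3 (remaining 25 m³)
15 m³ → container 3 (remaining 10 m³)
15 m³ → container 4 (remaining 25 m³)
14 m³ → container 4 (remaining 11 m³)
14 m³ → container 5 (remaining 26 m³)
13 m³ → container 5 (remaining 13 m³)
13 m³ → container 5 (remaining 0 m³)
13 m³ → container 6 (remaining 27 m³)
13 m³ → container 6 (remaining 14 m³)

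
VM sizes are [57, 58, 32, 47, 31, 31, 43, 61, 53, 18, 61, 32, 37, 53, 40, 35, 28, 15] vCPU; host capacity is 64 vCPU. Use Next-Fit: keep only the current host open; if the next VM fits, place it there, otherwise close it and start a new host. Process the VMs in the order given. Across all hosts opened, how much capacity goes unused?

host 1: place 57 vCPU, 7 vCPU left
host 2: place 58 vCPU, 6 vCPU left
host 3: place 32 vCPU, 32 vCPU left
host 4: place 47 vCPU, 17 vCPU left
host 5: place 31 vCPU, 33 vCPU left
host 5: place 31 vCPU, 2 vCPU left
host 6: place 43 vCPU, 21 vCPU left
host 7: place 61 vCPU, 3 vCPU left
host 8: place 53 vCPU, 11 vCPU left
host 9: place 18 vCPU, 46 vCPU left
host 10: place 61 vCPU, 3 vCPU left
host 11: place 32 vCPU, 32 vCPU left
host 12: place 37 vCPU, 27 vCPU left
host 13: place 53 vCPU, 11 vCPU left
host 14: place 40 vCPU, 24 vCPU left
host 15: place 35 vCPU, 29 vCPU left
host 15: place 28 vCPU, 1 vCPU left
host 16: place 15 vCPU, 49 vCPU left
16 hosts × 64 vCPU = 1024 vCPU; used 732 vCPU; unused 292 vCPU.

292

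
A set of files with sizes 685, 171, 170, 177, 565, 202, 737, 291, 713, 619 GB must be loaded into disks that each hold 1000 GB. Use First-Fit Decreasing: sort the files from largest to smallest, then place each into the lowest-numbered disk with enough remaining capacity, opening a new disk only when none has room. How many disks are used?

5

Sorted descending: 737, 713, 685, 619, 565, 291, 202, 177, 171, 170.
disk 1: place 737 GB, 263 GB left
disk 2: place 713 GB, 287 GB left
disk 3: place 685 GB, 315 GB left
disk 4: place 619 GB, 381 GB left
disk 5: place 565 GB, 435 GB left
disk 3: place 291 GB, 24 GB left
disk 1: place 202 GB, 61 GB left
disk 2: place 177 GB, 110 GB left
disk 4: place 171 GB, 210 GB left
disk 4: place 170 GB, 40 GB left
Final disks: [737,202] [713,177] [685,291] [619,171,170] [565].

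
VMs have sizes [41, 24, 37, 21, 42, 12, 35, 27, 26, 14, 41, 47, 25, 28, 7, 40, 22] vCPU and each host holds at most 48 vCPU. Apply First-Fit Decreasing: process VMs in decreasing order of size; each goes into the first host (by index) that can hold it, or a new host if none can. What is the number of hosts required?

Sorted descending: 47, 42, 41, 41, 40, 37, 35, 28, 27, 26, 25, 24, 22, 21, 14, 12, 7.
Put 47 vCPU in host 1; 1 vCPU remain.
Put 42 vCPU in host 2; 6 vCPU remain.
Put 41 vCPU in host 3; 7 vCPU remain.
Put 41 vCPU in host 4; 7 vCPU remain.
Put 40 vCPU in host 5; 8 vCPU remain.
Put 37 vCPU in host 6; 11 vCPU remain.
Put 35 vCPU in host 7; 13 vCPU remain.
Put 28 vCPU in host 8; 20 vCPU remain.
Put 27 vCPU in host 9; 21 vCPU remain.
Put 26 vCPU in host 10; 22 vCPU remain.
Put 25 vCPU in host 11; 23 vCPU remain.
Put 24 vCPU in host 12; 24 vCPU remain.
Put 22 vCPU in host 10; 0 vCPU remain.
Put 21 vCPU in host 9; 0 vCPU remain.
Put 14 vCPU in host 8; 6 vCPU remain.
Put 12 vCPU in host 7; 1 vCPU remain.
Put 7 vCPU in host 3; 0 vCPU remain.
Final hosts: [47] [42] [41,7] [41] [40] [37] [35,12] [28,14] [27,21] [26,22] [25] [24].

12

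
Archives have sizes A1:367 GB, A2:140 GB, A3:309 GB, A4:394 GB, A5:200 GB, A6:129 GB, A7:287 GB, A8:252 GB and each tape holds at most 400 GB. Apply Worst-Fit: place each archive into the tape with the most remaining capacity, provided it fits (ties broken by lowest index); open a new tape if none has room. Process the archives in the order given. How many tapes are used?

A1 (367 GB) → tape 1 (remaining 33 GB)
A2 (140 GB) → tape 2 (remaining 260 GB)
A3 (309 GB) → tape 3 (remaining 91 GB)
A4 (394 GB) → tape 4 (remaining 6 GB)
A5 (200 GB) → tape 2 (remaining 60 GB)
A6 (129 GB) → tape 5 (remaining 271 GB)
A7 (287 GB) → tape 6 (remaining 113 GB)
A8 (252 GB) → tape 5 (remaining 19 GB)

6 tapes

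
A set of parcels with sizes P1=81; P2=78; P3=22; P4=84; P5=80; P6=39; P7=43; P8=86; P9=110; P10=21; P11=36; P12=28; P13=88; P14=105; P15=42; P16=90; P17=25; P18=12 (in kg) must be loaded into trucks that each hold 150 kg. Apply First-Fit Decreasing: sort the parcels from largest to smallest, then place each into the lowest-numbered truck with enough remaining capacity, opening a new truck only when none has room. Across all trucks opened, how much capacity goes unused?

280

Sorted descending: 110, 105, 90, 88, 86, 84, 81, 80, 78, 43, 42, 39, 36, 28, 25, 22, 21, 12.
truck 1: place 110 kg, 40 kg left
truck 2: place 105 kg, 45 kg left
truck 3: place 90 kg, 60 kg left
truck 4: place 88 kg, 62 kg left
truck 5: place 86 kg, 64 kg left
truck 6: place 84 kg, 66 kg left
truck 7: place 81 kg, 69 kg left
truck 8: place 80 kg, 70 kg left
truck 9: place 78 kg, 72 kg left
truck 2: place 43 kg, 2 kg left
truck 3: place 42 kg, 18 kg left
truck 1: place 39 kg, 1 kg left
truck 4: place 36 kg, 26 kg left
truck 5: place 28 kg, 36 kg left
truck 4: place 25 kg, 1 kg left
truck 5: place 22 kg, 14 kg left
truck 6: place 21 kg, 45 kg left
truck 3: place 12 kg, 6 kg left
9 trucks × 150 kg = 1350 kg; used 1070 kg; unused 280 kg.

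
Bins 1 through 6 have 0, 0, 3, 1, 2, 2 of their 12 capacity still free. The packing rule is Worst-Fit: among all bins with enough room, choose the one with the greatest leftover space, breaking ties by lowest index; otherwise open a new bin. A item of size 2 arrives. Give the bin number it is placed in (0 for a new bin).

3

Bins with room: bin 3 (3), bin 5 (2), bin 6 (2).
Most room is bin 3 with 3 free.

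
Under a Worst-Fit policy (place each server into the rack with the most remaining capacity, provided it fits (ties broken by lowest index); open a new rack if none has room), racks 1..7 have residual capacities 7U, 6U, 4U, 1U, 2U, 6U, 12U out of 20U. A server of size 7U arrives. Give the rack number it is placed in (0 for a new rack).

Racks with room: rack 1 (7U), rack 7 (12U).
Most room is rack 7 with 12U free.

7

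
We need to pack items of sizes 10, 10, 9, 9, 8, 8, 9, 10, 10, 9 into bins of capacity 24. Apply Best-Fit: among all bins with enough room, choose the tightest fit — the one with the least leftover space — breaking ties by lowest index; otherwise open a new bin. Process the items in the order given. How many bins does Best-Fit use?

10 → bin 1 (remaining 14)
10 → bin 1 (remaining 4)
9 → bin 2 (remaining 15)
9 → bin 2 (remaining 6)
8 → bin 3 (remaining 16)
8 → bin 3 (remaining 8)
9 → bin 4 (remaining 15)
10 → bin 4 (remaining 5)
10 → bin 5 (remaining 14)
9 → bin 5 (remaining 5)
Final bins: [10,10] [9,9] [8,8] [9,10] [10,9].

5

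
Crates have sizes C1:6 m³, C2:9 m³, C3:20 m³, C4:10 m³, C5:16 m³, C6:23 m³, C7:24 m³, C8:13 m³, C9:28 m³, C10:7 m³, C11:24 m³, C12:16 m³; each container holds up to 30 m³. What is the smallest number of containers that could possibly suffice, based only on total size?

Total size = 6 + 9 + 20 + 10 + 16 + 23 + 24 + 13 + 28 + 7 + 24 + 16 = 196 m³.
⌈196 / 30⌉ = 7.

7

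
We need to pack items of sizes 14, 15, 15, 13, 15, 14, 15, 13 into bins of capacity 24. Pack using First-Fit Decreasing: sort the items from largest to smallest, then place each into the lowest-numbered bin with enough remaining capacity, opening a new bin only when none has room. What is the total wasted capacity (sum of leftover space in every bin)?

Sorted descending: 15, 15, 15, 15, 14, 14, 13, 13.
15 → bin 1 (remaining 9)
15 → bin 2 (remaining 9)
15 → bin 3 (remaining 9)
15 → bin 4 (remaining 9)
14 → bin 5 (remaining 10)
14 → bin 6 (remaining 10)
13 → bin 7 (remaining 11)
13 → bin 8 (remaining 11)
8 bins × 24 = 192; used 114; unused 78.

78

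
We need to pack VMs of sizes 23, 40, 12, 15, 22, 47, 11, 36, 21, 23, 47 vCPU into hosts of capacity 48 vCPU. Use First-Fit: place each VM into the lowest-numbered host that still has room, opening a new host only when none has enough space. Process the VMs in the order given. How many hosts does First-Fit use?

7

23 vCPU → host 1 (remaining 25 vCPU)
40 vCPU → host 2 (remaining 8 vCPU)
12 vCPU → host 1 (remaining 13 vCPU)
15 vCPU → host 3 (remaining 33 vCPU)
22 vCPU → host 3 (remaining 11 vCPU)
47 vCPU → host 4 (remaining 1 vCPU)
11 vCPU → host 1 (remaining 2 vCPU)
36 vCPU → host 5 (remaining 12 vCPU)
21 vCPU → host 6 (remaining 27 vCPU)
23 vCPU → host 6 (remaining 4 vCPU)
47 vCPU → host 7 (remaining 1 vCPU)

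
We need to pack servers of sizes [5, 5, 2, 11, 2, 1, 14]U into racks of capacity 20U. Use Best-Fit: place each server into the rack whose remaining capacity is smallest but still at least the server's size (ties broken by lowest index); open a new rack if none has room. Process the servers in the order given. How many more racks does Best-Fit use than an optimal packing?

Best-Fit: [5,5,2,2,1] [11] [14] → 3 racks.
Total size 40U; any packing needs at least ⌈40/20⌉ = 2 racks.
An optimal packing achieves that bound: [14,5,1] [11,5,2,2] → 2 racks.
Excess: 3 − 2 = 1.

1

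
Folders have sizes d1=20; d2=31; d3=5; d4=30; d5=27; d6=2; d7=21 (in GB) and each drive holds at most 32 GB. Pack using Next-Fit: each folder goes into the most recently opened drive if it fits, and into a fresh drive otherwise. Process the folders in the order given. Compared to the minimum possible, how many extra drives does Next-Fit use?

1

Next-Fit: [20] [31] [5] [30] [27,2] [21] → 6 drives.
Total size 136 GB; any packing needs at least ⌈136/32⌉ = 5 drives.
An optimal packing achieves that bound: [31] [30,2] [27,5] [21] [20] → 5 drives.
Excess: 6 − 5 = 1.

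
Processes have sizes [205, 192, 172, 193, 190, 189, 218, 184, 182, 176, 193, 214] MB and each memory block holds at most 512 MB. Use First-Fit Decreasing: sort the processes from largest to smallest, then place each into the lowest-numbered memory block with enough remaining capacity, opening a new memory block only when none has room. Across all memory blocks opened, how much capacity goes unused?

764

Sorted descending: 218, 214, 205, 193, 193, 192, 190, 189, 184, 182, 176, 172.
218 MB → memory block 1 (remaining 294 MB)
214 MB → memory block 1 (remaining 80 MB)
205 MB → memory block 2 (remaining 307 MB)
193 MB → memory block 2 (remaining 114 MB)
193 MB → memory block 3 (remaining 319 MB)
192 MB → memory block 3 (remaining 127 MB)
190 MB → memory block 4 (remaining 322 MB)
189 MB → memory block 4 (remaining 133 MB)
184 MB → memory block 5 (remaining 328 MB)
182 MB → memory block 5 (remaining 146 MB)
176 MB → memory block 6 (remaining 336 MB)
172 MB → memory block 6 (remaining 164 MB)
6 memory blocks × 512 MB = 3072 MB; used 2308 MB; unused 764 MB.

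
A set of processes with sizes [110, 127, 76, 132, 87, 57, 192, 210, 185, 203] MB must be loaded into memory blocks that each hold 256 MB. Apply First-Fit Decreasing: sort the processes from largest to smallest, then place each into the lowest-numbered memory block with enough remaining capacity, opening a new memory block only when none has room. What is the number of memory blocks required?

Sorted descending: 210, 203, 192, 185, 132, 127, 110, 87, 76, 57.
memory block 1: place 210 MB, 46 MB left
memory block 2: place 203 MB, 53 MB left
memory block 3: place 192 MB, 64 MB left
memory block 4: place 185 MB, 71 MB left
memory block 5: place 132 MB, 124 MB left
memory block 6: place 127 MB, 129 MB left
memory block 5: place 110 MB, 14 MB left
memory block 6: place 87 MB, 42 MB left
memory block 7: place 76 MB, 180 MB left
memory block 3: place 57 MB, 7 MB left

7 memory blocks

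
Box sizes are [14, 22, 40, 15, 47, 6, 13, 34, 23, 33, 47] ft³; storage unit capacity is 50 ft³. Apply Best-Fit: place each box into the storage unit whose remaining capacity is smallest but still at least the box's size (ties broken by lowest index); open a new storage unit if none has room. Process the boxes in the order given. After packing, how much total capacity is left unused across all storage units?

56

14 ft³ → storage unit 1 (remaining 36 ft³)
22 ft³ → storage unit 1 (remaining 14 ft³)
40 ft³ → storage unit 2 (remaining 10 ft³)
15 ft³ → storage unit 3 (remaining 35 ft³)
47 ft³ → storage unit 4 (remaining 3 ft³)
6 ft³ → storage unit 2 (remaining 4 ft³)
13 ft³ → storage unit 1 (remaining 1 ft³)
34 ft³ → storage unit 3 (remaining 1 ft³)
23 ft³ → storage unit 5 (remaining 27 ft³)
33 ft³ → storage unit 6 (remaining 17 ft³)
47 ft³ → storage unit 7 (remaining 3 ft³)
7 storage units × 50 ft³ = 350 ft³; used 294 ft³; unused 56 ft³.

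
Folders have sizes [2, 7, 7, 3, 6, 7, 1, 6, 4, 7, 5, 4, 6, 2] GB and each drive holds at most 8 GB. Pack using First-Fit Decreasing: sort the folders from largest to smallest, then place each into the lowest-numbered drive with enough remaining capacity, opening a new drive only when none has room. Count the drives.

9 drives

Sorted descending: 7, 7, 7, 7, 6, 6, 6, 5, 4, 4, 3, 2, 2, 1.
drive 1: place 7 GB, 1 GB left
drive 2: place 7 GB, 1 GB left
drive 3: place 7 GB, 1 GB left
drive 4: place 7 GB, 1 GB left
drive 5: place 6 GB, 2 GB left
drive 6: place 6 GB, 2 GB left
drive 7: place 6 GB, 2 GB left
drive 8: place 5 GB, 3 GB left
drive 9: place 4 GB, 4 GB left
drive 9: place 4 GB, 0 GB left
drive 8: place 3 GB, 0 GB left
drive 5: place 2 GB, 0 GB left
drive 6: place 2 GB, 0 GB left
drive 1: place 1 GB, 0 GB left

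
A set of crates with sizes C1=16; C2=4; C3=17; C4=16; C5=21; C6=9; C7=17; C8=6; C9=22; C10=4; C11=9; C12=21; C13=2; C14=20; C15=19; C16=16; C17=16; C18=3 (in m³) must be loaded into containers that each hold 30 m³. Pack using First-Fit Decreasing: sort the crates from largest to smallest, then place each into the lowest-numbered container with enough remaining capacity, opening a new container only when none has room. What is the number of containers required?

11

Sorted descending: 22, 21, 21, 20, 19, 17, 17, 16, 16, 16, 16, 9, 9, 6, 4, 4, 3, 2.
Put 22 m³ in container 1; 8 m³ remain.
Put 21 m³ in container 2; 9 m³ remain.
Put 21 m³ in container 3; 9 m³ remain.
Put 20 m³ in container 4; 10 m³ remain.
Put 19 m³ in container 5; 11 m³ remain.
Put 17 m³ in container 6; 13 m³ remain.
Put 17 m³ in container 7; 13 m³ remain.
Put 16 m³ in container 8; 14 m³ remain.
Put 16 m³ in container 9; 14 m³ remain.
Put 16 m³ in container 10; 14 m³ remain.
Put 16 m³ in container 11; 14 m³ remain.
Put 9 m³ in container 2; 0 m³ remain.
Put 9 m³ in container 3; 0 m³ remain.
Put 6 m³ in container 1; 2 m³ remain.
Put 4 m³ in container 4; 6 m³ remain.
Put 4 m³ in container 4; 2 m³ remain.
Put 3 m³ in container 5; 8 m³ remain.
Put 2 m³ in container 1; 0 m³ remain.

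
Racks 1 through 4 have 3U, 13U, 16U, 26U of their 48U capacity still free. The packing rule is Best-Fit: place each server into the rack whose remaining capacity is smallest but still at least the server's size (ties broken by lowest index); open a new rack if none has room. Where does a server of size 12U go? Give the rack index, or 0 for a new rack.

Racks with room: rack 2 (13U), rack 3 (16U), rack 4 (26U).
Tightest fit is rack 2 with 13U free.

2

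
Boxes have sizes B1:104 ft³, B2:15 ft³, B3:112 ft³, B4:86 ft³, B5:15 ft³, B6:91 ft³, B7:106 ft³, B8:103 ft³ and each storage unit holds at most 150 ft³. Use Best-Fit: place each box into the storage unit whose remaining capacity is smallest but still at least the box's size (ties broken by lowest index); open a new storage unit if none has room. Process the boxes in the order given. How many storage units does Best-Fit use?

B1 (104 ft³) → storage unit 1 (remaining 46 ft³)
B2 (15 ft³) → storage unit 1 (remaining 31 ft³)
B3 (112 ft³) → storage unit 2 (remaining 38 ft³)
B4 (86 ft³) → storage unit 3 (remaining 64 ft³)
B5 (15 ft³) → storage unit 1 (remaining 16 ft³)
B6 (91 ft³) → storage unit 4 (remaining 59 ft³)
B7 (106 ft³) → storage unit 5 (remaining 44 ft³)
B8 (103 ft³) → storage unit 6 (remaining 47 ft³)
Final storage units: [104,15,15] [112] [86] [91] [106] [103].

6 storage units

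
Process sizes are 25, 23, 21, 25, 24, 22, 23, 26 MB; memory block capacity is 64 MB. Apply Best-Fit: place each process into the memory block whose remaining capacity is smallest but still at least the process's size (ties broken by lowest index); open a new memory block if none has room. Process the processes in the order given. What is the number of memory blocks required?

4

Put 25 MB in memory block 1; 39 MB remain.
Put 23 MB in memory block 1; 16 MB remain.
Put 21 MB in memory block 2; 43 MB remain.
Put 25 MB in memory block 2; 18 MB remain.
Put 24 MB in memory block 3; 40 MB remain.
Put 22 MB in memory block 3; 18 MB remain.
Put 23 MB in memory block 4; 41 MB remain.
Put 26 MB in memory block 4; 15 MB remain.
Final memory blocks: [25,23] [21,25] [24,22] [23,26].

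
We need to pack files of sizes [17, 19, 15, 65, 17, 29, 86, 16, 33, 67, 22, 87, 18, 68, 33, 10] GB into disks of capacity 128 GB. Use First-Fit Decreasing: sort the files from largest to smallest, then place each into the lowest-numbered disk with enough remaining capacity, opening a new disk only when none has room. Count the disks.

Sorted descending: 87, 86, 68, 67, 65, 33, 33, 29, 22, 19, 18, 17, 17, 16, 15, 10.
Put 87 GB in disk 1; 41 GB remain.
Put 86 GB in disk 2; 42 GB remain.
Put 68 GB in disk 3; 60 GB remain.
Put 67 GB in disk 4; 61 GB remain.
Put 65 GB in disk 5; 63 GB remain.
Put 33 GB in disk 1; 8 GB remain.
Put 33 GB in disk 2; 9 GB remain.
Put 29 GB in disk 3; 31 GB remain.
Put 22 GB in disk 3; 9 GB remain.
Put 19 GB in disk 4; 42 GB remain.
Put 18 GB in disk 4; 24 GB remain.
Put 17 GB in disk 4; 7 GB remain.
Put 17 GB in disk 5; 46 GB remain.
Put 16 GB in disk 5; 30 GB remain.
Put 15 GB in disk 5; 15 GB remain.
Put 10 GB in disk 5; 5 GB remain.

5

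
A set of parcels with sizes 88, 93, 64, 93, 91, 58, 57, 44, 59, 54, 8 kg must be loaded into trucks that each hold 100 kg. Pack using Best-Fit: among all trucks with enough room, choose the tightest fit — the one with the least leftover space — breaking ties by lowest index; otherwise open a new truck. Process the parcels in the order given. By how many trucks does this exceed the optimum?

Best-Fit: [88] [93] [64] [93] [91,8] [58] [57] [44,54] [59] → 9 trucks.
9 parcels exceed 50 kg (half the capacity), and no two of those can share a truck, so at least 9 trucks are needed.
So 9 is already optimal.

0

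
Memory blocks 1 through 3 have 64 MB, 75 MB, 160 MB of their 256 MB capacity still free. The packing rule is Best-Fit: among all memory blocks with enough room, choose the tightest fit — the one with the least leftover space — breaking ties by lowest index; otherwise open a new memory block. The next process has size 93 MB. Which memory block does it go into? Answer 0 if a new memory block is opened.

Memory blocks with room: memory block 3 (160 MB).
Tightest fit is memory block 3 with 160 MB free.

3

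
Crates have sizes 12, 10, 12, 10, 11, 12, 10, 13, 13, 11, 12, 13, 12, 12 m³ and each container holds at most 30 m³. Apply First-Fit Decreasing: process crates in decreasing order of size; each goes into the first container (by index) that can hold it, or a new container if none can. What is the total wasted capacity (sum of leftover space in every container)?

47

Sorted descending: 13, 13, 13, 12, 12, 12, 12, 12, 12, 11, 11, 10, 10, 10.
container 1: place 13 m³, 17 m³ left
container 1: place 13 m³, 4 m³ left
container 2: place 13 m³, 17 m³ left
container 2: place 12 m³, 5 m³ left
container 3: place 12 m³, 18 m³ left
container 3: place 12 m³, 6 m³ left
container 4: place 12 m³, 18 m³ left
container 4: place 12 m³, 6 m³ left
container 5: place 12 m³, 18 m³ left
container 5: place 11 m³, 7 m³ left
container 6: place 11 m³, 19 m³ left
container 6: place 10 m³, 9 m³ left
container 7: place 10 m³, 20 m³ left
container 7: place 10 m³, 10 m³ left
7 containers × 30 m³ = 210 m³; used 163 m³; unused 47 m³.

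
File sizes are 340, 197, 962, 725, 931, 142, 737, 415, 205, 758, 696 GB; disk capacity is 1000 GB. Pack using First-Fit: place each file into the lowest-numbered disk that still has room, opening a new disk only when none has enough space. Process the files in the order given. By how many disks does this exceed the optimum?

First-Fit: [340,197,142,205] [962] [725] [931] [737] [415] [758] [696] → 8 disks.
Total size 6108 GB; any packing needs at least ⌈6108/1000⌉ = 7 disks.
An optimal packing achieves that bound: [962] [931] [758,205] [737,197] [725,142] [696] [415,340] → 7 disks.
Excess: 8 − 7 = 1.

1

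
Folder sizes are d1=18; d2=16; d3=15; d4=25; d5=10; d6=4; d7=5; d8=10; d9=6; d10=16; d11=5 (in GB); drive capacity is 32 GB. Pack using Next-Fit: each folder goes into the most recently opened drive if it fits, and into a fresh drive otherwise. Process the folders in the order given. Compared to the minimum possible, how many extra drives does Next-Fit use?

0

Next-Fit: [18] [16,15] [25] [10,4,5,10] [6,16,5] → 5 drives.
Total size 130 GB; any packing needs at least ⌈130/32⌉ = 5 drives.
So 5 is already optimal.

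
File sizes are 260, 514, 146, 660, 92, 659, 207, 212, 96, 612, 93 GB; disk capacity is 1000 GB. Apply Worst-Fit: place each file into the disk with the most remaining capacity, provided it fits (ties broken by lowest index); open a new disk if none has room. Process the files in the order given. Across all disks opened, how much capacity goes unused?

disk 1: place 260 GB, 740 GB left
disk 1: place 514 GB, 226 GB left
disk 1: place 146 GB, 80 GB left
disk 2: place 660 GB, 340 GB left
disk 2: place 92 GB, 248 GB left
disk 3: place 659 GB, 341 GB left
disk 3: place 207 GB, 134 GB left
disk 2: place 212 GB, 36 GB left
disk 3: place 96 GB, 38 GB left
disk 4: place 612 GB, 388 GB left
disk 4: place 93 GB, 295 GB left
4 disks × 1000 GB = 4000 GB; used 3551 GB; unused 449 GB.

449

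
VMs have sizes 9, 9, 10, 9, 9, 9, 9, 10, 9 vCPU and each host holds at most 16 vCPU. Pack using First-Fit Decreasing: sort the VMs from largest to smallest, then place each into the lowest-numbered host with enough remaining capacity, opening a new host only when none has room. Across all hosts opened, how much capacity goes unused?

Sorted descending: 10, 10, 9, 9, 9, 9, 9, 9, 9.
host 1: place 10 vCPU, 6 vCPU left
host 2: place 10 vCPU, 6 vCPU left
host 3: place 9 vCPU, 7 vCPU left
host 4: place 9 vCPU, 7 vCPU left
host 5: place 9 vCPU, 7 vCPU left
host 6: place 9 vCPU, 7 vCPU left
host 7: place 9 vCPU, 7 vCPU left
host 8: place 9 vCPU, 7 vCPU left
host 9: place 9 vCPU, 7 vCPU left
9 hosts × 16 vCPU = 144 vCPU; used 83 vCPU; unused 61 vCPU.

61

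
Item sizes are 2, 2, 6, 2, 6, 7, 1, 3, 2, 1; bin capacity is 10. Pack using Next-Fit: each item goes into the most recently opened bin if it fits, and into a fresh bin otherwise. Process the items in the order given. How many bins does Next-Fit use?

4

bin 1: place 2, 8 left
bin 1: place 2, 6 left
bin 1: place 6, 0 left
bin 2: place 2, 8 left
bin 2: place 6, 2 left
bin 3: place 7, 3 left
bin 3: place 1, 2 left
bin 4: place 3, 7 left
bin 4: place 2, 5 left
bin 4: place 1, 4 left
Final bins: [2,2,6] [2,6] [7,1] [3,2,1].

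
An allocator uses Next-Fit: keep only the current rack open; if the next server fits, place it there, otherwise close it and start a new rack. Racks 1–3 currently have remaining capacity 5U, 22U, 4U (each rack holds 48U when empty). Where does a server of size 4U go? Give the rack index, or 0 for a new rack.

3

Next-Fit only looks at rack 3, which has 4U free.
4U fits there.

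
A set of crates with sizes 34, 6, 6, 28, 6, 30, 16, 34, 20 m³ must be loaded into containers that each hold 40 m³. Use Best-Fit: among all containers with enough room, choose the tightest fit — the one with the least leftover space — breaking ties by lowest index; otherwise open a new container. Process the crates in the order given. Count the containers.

container 1: place 34 m³, 6 m³ left
container 1: place 6 m³, 0 m³ left
container 2: place 6 m³, 34 m³ left
container 2: place 28 m³, 6 m³ left
container 2: place 6 m³, 0 m³ left
container 3: place 30 m³, 10 m³ left
container 4: place 16 m³, 24 m³ left
container 5: place 34 m³, 6 m³ left
container 4: place 20 m³, 4 m³ left
Final containers: [34,6] [6,28,6] [30] [16,20] [34].

5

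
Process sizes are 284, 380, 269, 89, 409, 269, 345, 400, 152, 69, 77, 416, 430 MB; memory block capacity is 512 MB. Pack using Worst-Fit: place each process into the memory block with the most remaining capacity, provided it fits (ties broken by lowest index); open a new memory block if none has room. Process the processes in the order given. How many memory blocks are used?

9

memory block 1: place 284 MB, 228 MB left
memory block 2: place 380 MB, 132 MB left
memory block 3: place 269 MB, 243 MB left
memory block 3: place 89 MB, 154 MB left
memory block 4: place 409 MB, 103 MB left
memory block 5: place 269 MB, 243 MB left
memory block 6: place 345 MB, 167 MB left
memory block 7: place 400 MB, 112 MB left
memory block 5: place 152 MB, 91 MB left
memory block 1: place 69 MB, 159 MB left
memory block 6: place 77 MB, 90 MB left
memory block 8: place 416 MB, 96 MB left
memory block 9: place 430 MB, 82 MB left
Final memory blocks: [284,69] [380] [269,89] [409] [269,152] [345,77] [400] [416] [430].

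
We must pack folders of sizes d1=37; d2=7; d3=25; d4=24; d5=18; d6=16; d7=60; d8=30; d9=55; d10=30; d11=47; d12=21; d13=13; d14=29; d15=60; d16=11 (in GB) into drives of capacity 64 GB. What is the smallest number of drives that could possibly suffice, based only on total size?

Total size = 37 + 7 + 25 + 24 + 18 + 16 + 60 + 30 + 55 + 30 + 47 + 21 + 13 + 29 + 60 + 11 = 483 GB.
⌈483 / 64⌉ = 8.

8 drives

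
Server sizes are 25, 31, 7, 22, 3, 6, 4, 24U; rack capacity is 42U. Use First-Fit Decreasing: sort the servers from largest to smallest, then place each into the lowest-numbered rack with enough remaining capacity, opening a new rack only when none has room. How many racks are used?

Sorted descending: 31, 25, 24, 22, 7, 6, 4, 3.
rack 1: place 31U, 11U left
rack 2: place 25U, 17U left
rack 3: place 24U, 18U left
rack 4: place 22U, 20U left
rack 1: place 7U, 4U left
rack 2: place 6U, 11U left
rack 1: place 4U, 0U left
rack 2: place 3U, 8U left

4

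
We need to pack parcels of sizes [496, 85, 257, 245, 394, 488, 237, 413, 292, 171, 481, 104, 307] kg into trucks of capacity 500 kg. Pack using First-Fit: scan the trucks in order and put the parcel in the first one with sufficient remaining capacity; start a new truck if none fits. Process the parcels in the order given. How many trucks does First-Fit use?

9

truck 1: place 496 kg, 4 kg left
truck 2: place 85 kg, 415 kg left
truck 2: place 257 kg, 158 kg left
truck 3: place 245 kg, 255 kg left
truck 4: place 394 kg, 106 kg left
truck 5: place 488 kg, 12 kg left
truck 3: place 237 kg, 18 kg left
truck 6: place 413 kg, 87 kg left
truck 7: place 292 kg, 208 kg left
truck 7: place 171 kg, 37 kg left
truck 8: place 481 kg, 19 kg left
truck 2: place 104 kg, 54 kg left
truck 9: place 307 kg, 193 kg left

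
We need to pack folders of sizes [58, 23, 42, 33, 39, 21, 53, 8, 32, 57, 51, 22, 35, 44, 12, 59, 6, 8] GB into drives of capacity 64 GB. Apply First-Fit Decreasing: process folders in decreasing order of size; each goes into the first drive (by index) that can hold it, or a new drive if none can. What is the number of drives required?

Sorted descending: 59, 58, 57, 53, 51, 44, 42, 39, 35, 33, 32, 23, 22, 21, 12, 8, 8, 6.
Put 59 GB in drive 1; 5 GB remain.
Put 58 GB in drive 2; 6 GB remain.
Put 57 GB in drive 3; 7 GB remain.
Put 53 GB in drive 4; 11 GB remain.
Put 51 GB in drive 5; 13 GB remain.
Put 44 GB in drive 6; 20 GB remain.
Put 42 GB in drive 7; 22 GB remain.
Put 39 GB in drive 8; 25 GB remain.
Put 35 GB in drive 9; 29 GB remain.
Put 33 GB in drive 10; 31 GB remain.
Put 32 GB in drive 11; 32 GB remain.
Put 23 GB in drive 8; 2 GB remain.
Put 22 GB in drive 7; 0 GB remain.
Put 21 GB in drive 9; 8 GB remain.
Put 12 GB in drive 5; 1 GB remain.
Put 8 GB in drive 4; 3 GB remain.
Put 8 GB in drive 6; 12 GB remain.
Put 6 GB in drive 2; 0 GB remain.
Final drives: [59] [58,6] [57] [53,8] [51,12] [44,8] [42,22] [39,23] [35,21] [33] [32].

11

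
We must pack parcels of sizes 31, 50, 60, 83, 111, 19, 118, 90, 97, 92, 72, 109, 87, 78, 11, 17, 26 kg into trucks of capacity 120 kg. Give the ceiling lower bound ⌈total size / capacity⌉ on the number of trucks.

10 trucks

Total size = 31 + 50 + 60 + 83 + 111 + 19 + 118 + 90 + 97 + 92 + 72 + 109 + 87 + 78 + 11 + 17 + 26 = 1151 kg.
⌈1151 / 120⌉ = 10.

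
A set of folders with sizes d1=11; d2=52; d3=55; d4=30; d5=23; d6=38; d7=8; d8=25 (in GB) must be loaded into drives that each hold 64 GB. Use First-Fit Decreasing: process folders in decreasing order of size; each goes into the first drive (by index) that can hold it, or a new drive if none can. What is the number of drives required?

Sorted descending: 55, 52, 38, 30, 25, 23, 11, 8.
55 GB → drive 1 (remaining 9 GB)
52 GB → drive 2 (remaining 12 GB)
38 GB → drive 3 (remaining 26 GB)
30 GB → drive 4 (remaining 34 GB)
25 GB → drive 3 (remaining 1 GB)
23 GB → drive 4 (remaining 11 GB)
11 GB → drive 2 (remaining 1 GB)
8 GB → drive 1 (remaining 1 GB)

4 drives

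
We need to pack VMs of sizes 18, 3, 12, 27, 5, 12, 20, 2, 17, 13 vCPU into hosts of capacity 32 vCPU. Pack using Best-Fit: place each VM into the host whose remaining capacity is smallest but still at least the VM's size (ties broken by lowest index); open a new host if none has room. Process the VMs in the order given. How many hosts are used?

18 vCPU → host 1 (remaining 14 vCPU)
3 vCPU → host 1 (remaining 11 vCPU)
12 vCPU → host 2 (remaining 20 vCPU)
27 vCPU → host 3 (remaining 5 vCPU)
5 vCPU → host 3 (remaining 0 vCPU)
12 vCPU → host 2 (remaining 8 vCPU)
20 vCPU → host 4 (remaining 12 vCPU)
2 vCPU → host 2 (remaining 6 vCPU)
17 vCPU → host 5 (remaining 15 vCPU)
13 vCPU → host 5 (remaining 2 vCPU)

5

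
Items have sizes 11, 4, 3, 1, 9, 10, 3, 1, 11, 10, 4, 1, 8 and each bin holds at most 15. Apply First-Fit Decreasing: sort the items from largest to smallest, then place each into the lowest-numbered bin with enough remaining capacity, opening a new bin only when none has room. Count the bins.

6 bins

Sorted descending: 11, 11, 10, 10, 9, 8, 4, 4, 3, 3, 1, 1, 1.
Put 11 in bin 1; 4 remain.
Put 11 in bin 2; 4 remain.
Put 10 in bin 3; 5 remain.
Put 10 in bin 4; 5 remain.
Put 9 in bin 5; 6 remain.
Put 8 in bin 6; 7 remain.
Put 4 in bin 1; 0 remain.
Put 4 in bin 2; 0 remain.
Put 3 in bin 3; 2 remain.
Put 3 in bin 4; 2 remain.
Put 1 in bin 3; 1 remain.
Put 1 in bin 3; 0 remain.
Put 1 in bin 4; 1 remain.
Final bins: [11,4] [11,4] [10,3,1,1] [10,3,1] [9] [8].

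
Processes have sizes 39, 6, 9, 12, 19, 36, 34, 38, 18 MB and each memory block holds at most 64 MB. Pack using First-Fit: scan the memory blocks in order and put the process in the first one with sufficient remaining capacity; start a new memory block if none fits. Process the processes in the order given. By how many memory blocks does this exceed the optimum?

1

First-Fit: [39,6,9] [12,19,18] [36] [34] [38] → 5 memory blocks.
Total size 211 MB; any packing needs at least ⌈211/64⌉ = 4 memory blocks.
An optimal packing achieves that bound: [39,19,6] [38,18] [36,12,9] [34] → 4 memory blocks.
Excess: 5 − 4 = 1.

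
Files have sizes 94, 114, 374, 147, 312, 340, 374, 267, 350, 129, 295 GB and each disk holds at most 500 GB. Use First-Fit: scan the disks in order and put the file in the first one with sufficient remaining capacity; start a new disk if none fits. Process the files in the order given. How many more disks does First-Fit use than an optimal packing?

First-Fit: [94,114,147,129] [374] [312] [340] [374] [267] [350] [295] → 8 disks.
7 files exceed 250 GB (half the capacity), and no two of those can share a disk, so at least 7 disks are needed.
An optimal packing achieves that bound: [374,114] [374,94] [350,147] [340,129] [312] [295] [267] → 7 disks.
Excess: 8 − 7 = 1.

1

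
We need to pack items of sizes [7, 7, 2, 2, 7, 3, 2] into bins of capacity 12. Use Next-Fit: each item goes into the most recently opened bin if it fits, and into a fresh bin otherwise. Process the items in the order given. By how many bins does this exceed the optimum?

0

Next-Fit: [7] [7,2,2] [7,3,2] → 3 bins.
Total size 30; any packing needs at least ⌈30/12⌉ = 3 bins.
So 3 is already optimal.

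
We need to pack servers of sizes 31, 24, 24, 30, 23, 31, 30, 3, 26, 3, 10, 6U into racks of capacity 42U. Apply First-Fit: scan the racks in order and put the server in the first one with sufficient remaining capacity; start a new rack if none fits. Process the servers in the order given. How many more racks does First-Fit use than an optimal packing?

0

First-Fit: [31,3,3] [24,10,6] [24] [30] [23] [31] [30] [26] → 8 racks.
8 servers exceed 21U (half the capacity), and no two of those can share a rack, so at least 8 racks are needed.
So 8 is already optimal.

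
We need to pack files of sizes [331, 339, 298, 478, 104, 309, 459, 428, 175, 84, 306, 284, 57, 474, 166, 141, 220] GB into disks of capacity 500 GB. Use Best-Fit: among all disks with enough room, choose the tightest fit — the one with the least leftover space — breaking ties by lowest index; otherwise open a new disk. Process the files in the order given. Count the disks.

disk 1: place 331 GB, 169 GB left
disk 2: place 339 GB, 161 GB left
disk 3: place 298 GB, 202 GB left
disk 4: place 478 GB, 22 GB left
disk 2: place 104 GB, 57 GB left
disk 5: place 309 GB, 191 GB left
disk 6: place 459 GB, 41 GB left
disk 7: place 428 GB, 72 GB left
disk 5: place 175 GB, 16 GB left
disk 1: place 84 GB, 85 GB left
disk 8: place 306 GB, 194 GB left
disk 9: place 284 GB, 216 GB left
disk 2: place 57 GB, 0 GB left
disk 10: place 474 GB, 26 GB left
disk 8: place 166 GB, 28 GB left
disk 3: place 141 GB, 61 GB left
disk 11: place 220 GB, 280 GB left

11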